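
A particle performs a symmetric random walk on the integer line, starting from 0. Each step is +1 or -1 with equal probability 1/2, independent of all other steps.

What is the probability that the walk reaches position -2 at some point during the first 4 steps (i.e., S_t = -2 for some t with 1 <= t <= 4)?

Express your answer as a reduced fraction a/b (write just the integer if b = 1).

Count via complement. Let g(t,s) = #length-t paths at position s with S_1..S_t all ≠ -2.
g(t,s) = g(t-1,s-1) + g(t-1,s+1) for s ≠ -2; g(t,-2) = 0.
t=0: g(0,0)=1
t=1: g(1,-1)=1 g(1,1)=1
t=2: g(2,0)=2 g(2,2)=1
t=3: g(3,-1)=2 g(3,1)=3 g(3,3)=1
t=4: g(4,0)=5 g(4,2)=4 g(4,4)=1
Paths never hitting -2: Σ_s g(4,s) = 10
Paths hitting -2: 2^4 - 10 = 6
P = 6/16 = 3/8

Answer: 3/8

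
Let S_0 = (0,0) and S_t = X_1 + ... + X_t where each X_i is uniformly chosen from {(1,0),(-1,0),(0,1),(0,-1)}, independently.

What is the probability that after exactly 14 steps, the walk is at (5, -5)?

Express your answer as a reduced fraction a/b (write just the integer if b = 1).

Let h be the number of horizontal steps (so 14-h are vertical). To end at (5,-5) need (h+5)/2 right-steps and ((14-h)-5)/2 up-steps.
Sum over h with 5 ≤ h ≤ 9, h ≡ 1 (mod 2), 14-h ≡ 1 (mod 2):
h=5: C(14,5)·C(5,5)·C(9,2) = 2002·1·36 = 72072
h=7: C(14,7)·C(7,6)·C(7,1) = 3432·7·7 = 168168
h=9: C(14,9)·C(9,7)·C(5,0) = 2002·36·1 = 72072
Total favorable: 312312
Total paths: 4^14 = 268435456
P = 312312/268435456 = 39039/33554432

Answer: 39039/33554432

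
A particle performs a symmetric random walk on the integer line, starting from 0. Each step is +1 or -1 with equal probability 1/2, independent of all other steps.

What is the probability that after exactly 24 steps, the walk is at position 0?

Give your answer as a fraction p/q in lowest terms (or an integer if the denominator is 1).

To return to 0 after 24 steps: need exactly 12 steps of +1 and 12 of -1.
Favorable paths: C(24,12) = 2704156
Total paths: 2^24 = 16777216
P = 2704156/16777216 = 676039/4194304

Answer: 676039/4194304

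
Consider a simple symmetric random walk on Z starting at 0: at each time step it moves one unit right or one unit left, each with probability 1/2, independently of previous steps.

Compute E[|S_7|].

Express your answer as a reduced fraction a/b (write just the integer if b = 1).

S_7 takes values m ≡ 1 (mod 2) with |m| ≤ 7; P(S_7=m) = C(7,(7+m)/2)/2^7.
Total paths: 2^7 = 128
Distribution: P(S=-7)=1/128, P(S=-5)=7/128, P(S=-3)=21/128, P(S=-1)=35/128, P(S=1)=35/128, P(S=3)=21/128, P(S=5)=7/128, P(S=7)=1/128
E[|S_7|] = Σ_m |m|·P(S_7=m) = 280/128 = 35/16

Answer: 35/16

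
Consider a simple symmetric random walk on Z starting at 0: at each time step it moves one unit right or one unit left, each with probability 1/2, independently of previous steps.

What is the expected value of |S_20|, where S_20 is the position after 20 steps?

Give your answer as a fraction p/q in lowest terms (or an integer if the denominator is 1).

Answer: 230945/65536

Derivation:
S_20 takes values m ≡ 0 (mod 2) with |m| ≤ 20; P(S_20=m) = C(20,(20+m)/2)/2^20.
Total paths: 2^20 = 1048576
Distribution: P(S=-20)=1/1048576, P(S=-18)=20/1048576, P(S=-16)=190/1048576, P(S=-14)=1140/1048576, P(S=-12)=4845/1048576, P(S=-10)=15504/1048576, P(S=-8)=38760/1048576, P(S=-6)=77520/1048576, P(S=-4)=125970/1048576, P(S=-2)=167960/1048576, P(S=0)=184756/1048576, P(S=2)=167960/1048576, P(S=4)=125970/1048576, P(S=6)=77520/1048576, P(S=8)=38760/1048576, P(S=10)=15504/1048576, P(S=12)=4845/1048576, P(S=14)=1140/1048576, P(S=16)=190/1048576, P(S=18)=20/1048576, P(S=20)=1/1048576
E[|S_20|] = Σ_m |m|·P(S_20=m) = 3695120/1048576 = 230945/65536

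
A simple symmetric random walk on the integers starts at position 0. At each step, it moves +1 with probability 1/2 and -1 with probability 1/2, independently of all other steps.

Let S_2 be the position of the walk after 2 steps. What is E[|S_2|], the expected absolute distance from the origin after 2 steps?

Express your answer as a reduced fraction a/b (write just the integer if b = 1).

S_2 takes values m ≡ 0 (mod 2) with |m| ≤ 2; P(S_2=m) = C(2,(2+m)/2)/2^2.
Total paths: 2^2 = 4
Distribution: P(S=-2)=1/4, P(S=0)=2/4, P(S=2)=1/4
E[|S_2|] = Σ_m |m|·P(S_2=m) = 4/4 = 1

Answer: 1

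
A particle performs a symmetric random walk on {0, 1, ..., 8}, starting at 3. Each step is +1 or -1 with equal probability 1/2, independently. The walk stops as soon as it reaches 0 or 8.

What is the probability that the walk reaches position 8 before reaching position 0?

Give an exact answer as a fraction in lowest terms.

Answer: 3/8

Derivation:
Symmetric walk (p = 1/2): the harmonic-function argument gives P(hit 8 before 0 | start at 3) = a/N.
P = 3/8 = 3/8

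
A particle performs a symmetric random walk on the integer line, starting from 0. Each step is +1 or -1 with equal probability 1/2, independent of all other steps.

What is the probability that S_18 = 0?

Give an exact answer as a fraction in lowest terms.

To return to 0 after 18 steps: need exactly 9 steps of +1 and 9 of -1.
Favorable paths: C(18,9) = 48620
Total paths: 2^18 = 262144
P = 48620/262144 = 12155/65536

Answer: 12155/65536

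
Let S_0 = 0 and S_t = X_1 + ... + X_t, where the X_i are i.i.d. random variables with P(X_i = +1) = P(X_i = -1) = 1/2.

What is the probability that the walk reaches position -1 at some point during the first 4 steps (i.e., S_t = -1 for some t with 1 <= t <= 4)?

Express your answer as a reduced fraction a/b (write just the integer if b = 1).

Answer: 5/8

Derivation:
Count via complement. Let g(t,s) = #length-t paths at position s with S_1..S_t all ≠ -1.
g(t,s) = g(t-1,s-1) + g(t-1,s+1) for s ≠ -1; g(t,-1) = 0.
t=0: g(0,0)=1
t=1: g(1,1)=1
t=2: g(2,0)=1 g(2,2)=1
t=3: g(3,1)=2 g(3,3)=1
t=4: g(4,0)=2 g(4,2)=3 g(4,4)=1
Paths never hitting -1: Σ_s g(4,s) = 6
Paths hitting -1: 2^4 - 6 = 10
P = 10/16 = 5/8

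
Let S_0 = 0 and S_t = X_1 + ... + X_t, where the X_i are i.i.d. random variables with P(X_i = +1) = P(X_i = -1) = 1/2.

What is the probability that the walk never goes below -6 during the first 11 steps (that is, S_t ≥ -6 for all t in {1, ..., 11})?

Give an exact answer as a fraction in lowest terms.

Let f(t,s) = #length-t paths at position s with S_1..S_t all ≥ -6.
f(t,s) = f(t-1,s-1) + f(t-1,s+1) for s ≥ -6; f(t,s) = 0 for s < -6.
t=0: f(0,0)=1
t=1: f(1,-1)=1 f(1,1)=1
t=2: f(2,-2)=1 f(2,0)=2 f(2,2)=1
t=3: f(3,-3)=1 f(3,-1)=3 f(3,1)=3 f(3,3)=1
t=4: f(4,-4)=1 f(4,-2)=4 f(4,0)=6 f(4,2)=4 f(4,4)=1
t=5: f(5,-5)=1 f(5,-3)=5 f(5,-1)=10 f(5,1)=10 f(5,3)=5 f(5,5)=1
t=6: f(6,-6)=1 f(6,-4)=6 f(6,-2)=15 f(6,0)=20 f(6,2)=15 f(6,4)=6 f(6,6)=1
t=7: f(7,-5)=7 f(7,-3)=21 f(7,-1)=35 f(7,1)=35 f(7,3)=21 f(7,5)=7 f(7,7)=1
t=8: f(8,-6)=7 f(8,-4)=28 f(8,-2)=56 f(8,0)=70 f(8,2)=56 f(8,4)=28 f(8,6)=8 f(8,8)=1
t=9: f(9,-5)=35 f(9,-3)=84 f(9,-1)=126 f(9,1)=126 f(9,3)=84 f(9,5)=36 f(9,7)=9 f(9,9)=1
t=10: f(10,-6)=35 f(10,-4)=119 f(10,-2)=210 f(10,0)=252 f(10,2)=210 f(10,4)=120 f(10,6)=45 f(10,8)=10 f(10,10)=1
t=11: f(11,-5)=154 f(11,-3)=329 f(11,-1)=462 f(11,1)=462 f(11,3)=330 f(11,5)=165 f(11,7)=55 f(11,9)=11 f(11,11)=1
Σ_s f(11,s) = 1969
P = 1969/2048 = 1969/2048

Answer: 1969/2048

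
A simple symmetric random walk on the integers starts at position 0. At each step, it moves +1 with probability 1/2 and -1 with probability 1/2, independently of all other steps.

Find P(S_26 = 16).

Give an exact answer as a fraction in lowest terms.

Answer: 16445/16777216

Derivation:
To reach position 16 after 26 steps: need 21 steps of +1 and 5 of -1.
Favorable paths: C(26,21) = 65780
Total paths: 2^26 = 67108864
P = 65780/67108864 = 16445/16777216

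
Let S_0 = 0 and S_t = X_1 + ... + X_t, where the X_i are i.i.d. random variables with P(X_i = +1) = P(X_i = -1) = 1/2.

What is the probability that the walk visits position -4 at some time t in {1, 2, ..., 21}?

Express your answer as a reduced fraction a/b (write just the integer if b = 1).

Answer: 200965/524288

Derivation:
Count via complement. Let g(t,s) = #length-t paths at position s with S_1..S_t all ≠ -4.
g(t,s) = g(t-1,s-1) + g(t-1,s+1) for s ≠ -4; g(t,-4) = 0.
t=0: g(0,0)=1
t=1: g(1,-1)=1 g(1,1)=1
t=2: g(2,-2)=1 g(2,0)=2 g(2,2)=1
t=3: g(3,-3)=1 g(3,-1)=3 g(3,1)=3 g(3,3)=1
t=4: g(4,-2)=4 g(4,0)=6 g(4,2)=4 g(4,4)=1
t=5: g(5,-3)=4 g(5,-1)=10 g(5,1)=10 g(5,3)=5 g(5,5)=1
t=6: g(6,-2)=14 g(6,0)=20 g(6,2)=15 g(6,4)=6 g(6,6)=1
t=7: g(7,-3)=14 g(7,-1)=34 g(7,1)=35 g(7,3)=21 g(7,5)=7 g(7,7)=1
t=8: g(8,-2)=48 g(8,0)=69 g(8,2)=56 g(8,4)=28 g(8,6)=8 g(8,8)=1
t=9: g(9,-3)=48 g(9,-1)=117 g(9,1)=125 g(9,3)=84 g(9,5)=36 g(9,7)=9 g(9,9)=1
t=10: g(10,-2)=165 g(10,0)=242 g(10,2)=209 g(10,4)=120 g(10,6)=45 g(10,8)=10 g(10,10)=1
t=11: g(11,-3)=165 g(11,-1)=407 g(11,1)=451 g(11,3)=329 g(11,5)=165 g(11,7)=55 g(11,9)=11 g(11,11)=1
t=12: g(12,-2)=572 g(12,0)=858 g(12,2)=780 g(12,4)=494 g(12,6)=220 g(12,8)=66 g(12,10)=12 g(12,12)=1
t=13: g(13,-3)=572 g(13,-1)=1430 g(13,1)=1638 g(13,3)=1274 g(13,5)=714 g(13,7)=286 g(13,9)=78 g(13,11)=13 g(13,13)=1
t=14: g(14,-2)=2002 g(14,0)=3068 g(14,2)=2912 g(14,4)=1988 g(14,6)=1000 g(14,8)=364 g(14,10)=91 g(14,12)=14 g(14,14)=1
t=15: g(15,-3)=2002 g(15,-1)=5070 g(15,1)=5980 g(15,3)=4900 g(15,5)=2988 g(15,7)=1364 g(15,9)=455 g(15,11)=105 g(15,13)=15 g(15,15)=1
t=16: g(16,-2)=7072 g(16,0)=11050 g(16,2)=10880 g(16,4)=7888 g(16,6)=4352 g(16,8)=1819 g(16,10)=560 g(16,12)=120 g(16,14)=16 g(16,16)=1
t=17: g(17,-3)=7072 g(17,-1)=18122 g(17,1)=21930 g(17,3)=18768 g(17,5)=12240 g(17,7)=6171 g(17,9)=2379 g(17,11)=680 g(17,13)=136 g(17,15)=17 g(17,17)=1
t=18: g(18,-2)=25194 g(18,0)=40052 g(18,2)=40698 g(18,4)=31008 g(18,6)=18411 g(18,8)=8550 g(18,10)=3059 g(18,12)=816 g(18,14)=153 g(18,16)=18 g(18,18)=1
t=19: g(19,-3)=25194 g(19,-1)=65246 g(19,1)=80750 g(19,3)=71706 g(19,5)=49419 g(19,7)=26961 g(19,9)=11609 g(19,11)=3875 g(19,13)=969 g(19,15)=171 g(19,17)=19 g(19,19)=1
t=20: g(20,-2)=90440 g(20,0)=145996 g(20,2)=152456 g(20,4)=121125 g(20,6)=76380 g(20,8)=38570 g(20,10)=15484 g(20,12)=4844 g(20,14)=1140 g(20,16)=190 g(20,18)=20 g(20,20)=1
t=21: g(21,-3)=90440 g(21,-1)=236436 g(21,1)=298452 g(21,3)=273581 g(21,5)=197505 g(21,7)=114950 g(21,9)=54054 g(21,11)=20328 g(21,13)=5984 g(21,15)=1330 g(21,17)=210 g(21,19)=21 g(21,21)=1
Paths never hitting -4: Σ_s g(21,s) = 1293292
Paths hitting -4: 2^21 - 1293292 = 803860
P = 803860/2097152 = 200965/524288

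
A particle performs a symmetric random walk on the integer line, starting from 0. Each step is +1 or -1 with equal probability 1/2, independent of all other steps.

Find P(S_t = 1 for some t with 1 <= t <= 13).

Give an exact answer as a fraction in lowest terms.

Count via complement. Let g(t,s) = #length-t paths at position s with S_1..S_t all ≠ 1.
g(t,s) = g(t-1,s-1) + g(t-1,s+1) for s ≠ 1; g(t,1) = 0.
t=0: g(0,0)=1
t=1: g(1,-1)=1
t=2: g(2,-2)=1 g(2,0)=1
t=3: g(3,-3)=1 g(3,-1)=2
t=4: g(4,-4)=1 g(4,-2)=3 g(4,0)=2
t=5: g(5,-5)=1 g(5,-3)=4 g(5,-1)=5
t=6: g(6,-6)=1 g(6,-4)=5 g(6,-2)=9 g(6,0)=5
t=7: g(7,-7)=1 g(7,-5)=6 g(7,-3)=14 g(7,-1)=14
t=8: g(8,-8)=1 g(8,-6)=7 g(8,-4)=20 g(8,-2)=28 g(8,0)=14
t=9: g(9,-9)=1 g(9,-7)=8 g(9,-5)=27 g(9,-3)=48 g(9,-1)=42
t=10: g(10,-10)=1 g(10,-8)=9 g(10,-6)=35 g(10,-4)=75 g(10,-2)=90 g(10,0)=42
t=11: g(11,-11)=1 g(11,-9)=10 g(11,-7)=44 g(11,-5)=110 g(11,-3)=165 g(11,-1)=132
t=12: g(12,-12)=1 g(12,-10)=11 g(12,-8)=54 g(12,-6)=154 g(12,-4)=275 g(12,-2)=297 g(12,0)=132
t=13: g(13,-13)=1 g(13,-11)=12 g(13,-9)=65 g(13,-7)=208 g(13,-5)=429 g(13,-3)=572 g(13,-1)=429
Paths never hitting 1: Σ_s g(13,s) = 1716
Paths hitting 1: 2^13 - 1716 = 6476
P = 6476/8192 = 1619/2048

Answer: 1619/2048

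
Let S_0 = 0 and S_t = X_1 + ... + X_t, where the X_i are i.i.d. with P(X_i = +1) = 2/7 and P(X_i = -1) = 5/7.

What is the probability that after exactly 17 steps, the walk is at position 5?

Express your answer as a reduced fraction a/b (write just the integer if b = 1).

To reach position 5 after 17 steps: need 11 steps of +1 and 6 steps of -1.
Number of such sequences: C(17,11) = 12376
Each has probability (2/7)^11 · (5/7)^6 = 32000000/232630513987207
P = 12376 · 32000000/232630513987207 = 56576000000/33232930569601

Answer: 56576000000/33232930569601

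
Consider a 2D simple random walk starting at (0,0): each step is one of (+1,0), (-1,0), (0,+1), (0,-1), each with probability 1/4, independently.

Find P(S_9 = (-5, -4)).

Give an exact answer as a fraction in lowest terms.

Let h be the number of horizontal steps (so 9-h are vertical). To end at (-5,-4) need (h-5)/2 right-steps and ((9-h)-4)/2 up-steps.
Sum over h with 5 ≤ h ≤ 5, h ≡ 1 (mod 2), 9-h ≡ 0 (mod 2):
h=5: C(9,5)·C(5,0)·C(4,0) = 126·1·1 = 126
Total favorable: 126
Total paths: 4^9 = 262144
P = 126/262144 = 63/131072

Answer: 63/131072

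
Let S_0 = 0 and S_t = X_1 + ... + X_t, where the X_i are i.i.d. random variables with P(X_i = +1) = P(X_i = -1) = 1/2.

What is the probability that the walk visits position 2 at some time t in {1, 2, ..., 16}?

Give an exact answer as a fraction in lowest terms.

Answer: 20613/32768

Derivation:
Count via complement. Let g(t,s) = #length-t paths at position s with S_1..S_t all ≠ 2.
g(t,s) = g(t-1,s-1) + g(t-1,s+1) for s ≠ 2; g(t,2) = 0.
t=0: g(0,0)=1
t=1: g(1,-1)=1 g(1,1)=1
t=2: g(2,-2)=1 g(2,0)=2
t=3: g(3,-3)=1 g(3,-1)=3 g(3,1)=2
t=4: g(4,-4)=1 g(4,-2)=4 g(4,0)=5
t=5: g(5,-5)=1 g(5,-3)=5 g(5,-1)=9 g(5,1)=5
t=6: g(6,-6)=1 g(6,-4)=6 g(6,-2)=14 g(6,0)=14
t=7: g(7,-7)=1 g(7,-5)=7 g(7,-3)=20 g(7,-1)=28 g(7,1)=14
t=8: g(8,-8)=1 g(8,-6)=8 g(8,-4)=27 g(8,-2)=48 g(8,0)=42
t=9: g(9,-9)=1 g(9,-7)=9 g(9,-5)=35 g(9,-3)=75 g(9,-1)=90 g(9,1)=42
t=10: g(10,-10)=1 g(10,-8)=10 g(10,-6)=44 g(10,-4)=110 g(10,-2)=165 g(10,0)=132
t=11: g(11,-11)=1 g(11,-9)=11 g(11,-7)=54 g(11,-5)=154 g(11,-3)=275 g(11,-1)=297 g(11,1)=132
t=12: g(12,-12)=1 g(12,-10)=12 g(12,-8)=65 g(12,-6)=208 g(12,-4)=429 g(12,-2)=572 g(12,0)=429
t=13: g(13,-13)=1 g(13,-11)=13 g(13,-9)=77 g(13,-7)=273 g(13,-5)=637 g(13,-3)=1001 g(13,-1)=1001 g(13,1)=429
t=14: g(14,-14)=1 g(14,-12)=14 g(14,-10)=90 g(14,-8)=350 g(14,-6)=910 g(14,-4)=1638 g(14,-2)=2002 g(14,0)=1430
t=15: g(15,-15)=1 g(15,-13)=15 g(15,-11)=104 g(15,-9)=440 g(15,-7)=1260 g(15,-5)=2548 g(15,-3)=3640 g(15,-1)=3432 g(15,1)=1430
t=16: g(16,-16)=1 g(16,-14)=16 g(16,-12)=119 g(16,-10)=544 g(16,-8)=1700 g(16,-6)=3808 g(16,-4)=6188 g(16,-2)=7072 g(16,0)=4862
Paths never hitting 2: Σ_s g(16,s) = 24310
Paths hitting 2: 2^16 - 24310 = 41226
P = 41226/65536 = 20613/32768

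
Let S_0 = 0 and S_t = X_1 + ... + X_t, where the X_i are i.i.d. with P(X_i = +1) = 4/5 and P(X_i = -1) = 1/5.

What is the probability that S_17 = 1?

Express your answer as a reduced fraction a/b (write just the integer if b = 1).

To reach position 1 after 17 steps: need 9 steps of +1 and 8 steps of -1.
Number of such sequences: C(17,9) = 24310
Each has probability (4/5)^9 · (1/5)^8 = 262144/762939453125
P = 24310 · 262144/762939453125 = 1274544128/152587890625

Answer: 1274544128/152587890625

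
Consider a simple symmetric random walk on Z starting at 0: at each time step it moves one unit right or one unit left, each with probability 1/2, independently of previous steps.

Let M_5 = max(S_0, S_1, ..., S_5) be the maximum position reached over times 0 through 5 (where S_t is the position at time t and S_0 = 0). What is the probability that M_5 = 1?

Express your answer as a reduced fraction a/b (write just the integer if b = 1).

Answer: 5/16

Derivation:
Let M_5 = max(S_0,...,S_5). Use the reflection principle: for j ≥ 1, #{paths with M_5 ≥ j} = #{S_5 ≥ j} + #{S_5 ≥ j+1}.
By reflection, #{M_5 ≥ 1} = #{S_5 ≥ 1} + #{S_5 ≥ 2} = 16 + 6 = 22.
#{M_5 ≥ 2} = #{S_5 ≥ 2} + #{S_5 ≥ 3} = 6 + 6 = 12.
#{M_5 = 1} = 22 - 12 = 10.
P(M_5 = 1) = 10/32 = 5/16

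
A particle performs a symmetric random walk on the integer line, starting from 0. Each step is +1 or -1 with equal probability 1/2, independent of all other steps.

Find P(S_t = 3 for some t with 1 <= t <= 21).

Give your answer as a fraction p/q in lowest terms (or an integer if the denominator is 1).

Answer: 548895/1048576

Derivation:
Count via complement. Let g(t,s) = #length-t paths at position s with S_1..S_t all ≠ 3.
g(t,s) = g(t-1,s-1) + g(t-1,s+1) for s ≠ 3; g(t,3) = 0.
t=0: g(0,0)=1
t=1: g(1,-1)=1 g(1,1)=1
t=2: g(2,-2)=1 g(2,0)=2 g(2,2)=1
t=3: g(3,-3)=1 g(3,-1)=3 g(3,1)=3
t=4: g(4,-4)=1 g(4,-2)=4 g(4,0)=6 g(4,2)=3
t=5: g(5,-5)=1 g(5,-3)=5 g(5,-1)=10 g(5,1)=9
t=6: g(6,-6)=1 g(6,-4)=6 g(6,-2)=15 g(6,0)=19 g(6,2)=9
t=7: g(7,-7)=1 g(7,-5)=7 g(7,-3)=21 g(7,-1)=34 g(7,1)=28
t=8: g(8,-8)=1 g(8,-6)=8 g(8,-4)=28 g(8,-2)=55 g(8,0)=62 g(8,2)=28
t=9: g(9,-9)=1 g(9,-7)=9 g(9,-5)=36 g(9,-3)=83 g(9,-1)=117 g(9,1)=90
t=10: g(10,-10)=1 g(10,-8)=10 g(10,-6)=45 g(10,-4)=119 g(10,-2)=200 g(10,0)=207 g(10,2)=90
t=11: g(11,-11)=1 g(11,-9)=11 g(11,-7)=55 g(11,-5)=164 g(11,-3)=319 g(11,-1)=407 g(11,1)=297
t=12: g(12,-12)=1 g(12,-10)=12 g(12,-8)=66 g(12,-6)=219 g(12,-4)=483 g(12,-2)=726 g(12,0)=704 g(12,2)=297
t=13: g(13,-13)=1 g(13,-11)=13 g(13,-9)=78 g(13,-7)=285 g(13,-5)=702 g(13,-3)=1209 g(13,-1)=1430 g(13,1)=1001
t=14: g(14,-14)=1 g(14,-12)=14 g(14,-10)=91 g(14,-8)=363 g(14,-6)=987 g(14,-4)=1911 g(14,-2)=2639 g(14,0)=2431 g(14,2)=1001
t=15: g(15,-15)=1 g(15,-13)=15 g(15,-11)=105 g(15,-9)=454 g(15,-7)=1350 g(15,-5)=2898 g(15,-3)=4550 g(15,-1)=5070 g(15,1)=3432
t=16: g(16,-16)=1 g(16,-14)=16 g(16,-12)=120 g(16,-10)=559 g(16,-8)=1804 g(16,-6)=4248 g(16,-4)=7448 g(16,-2)=9620 g(16,0)=8502 g(16,2)=3432
t=17: g(17,-17)=1 g(17,-15)=17 g(17,-13)=136 g(17,-11)=679 g(17,-9)=2363 g(17,-7)=6052 g(17,-5)=11696 g(17,-3)=17068 g(17,-1)=18122 g(17,1)=11934
t=18: g(18,-18)=1 g(18,-16)=18 g(18,-14)=153 g(18,-12)=815 g(18,-10)=3042 g(18,-8)=8415 g(18,-6)=17748 g(18,-4)=28764 g(18,-2)=35190 g(18,0)=30056 g(18,2)=11934
t=19: g(19,-19)=1 g(19,-17)=19 g(19,-15)=171 g(19,-13)=968 g(19,-11)=3857 g(19,-9)=11457 g(19,-7)=26163 g(19,-5)=46512 g(19,-3)=63954 g(19,-1)=65246 g(19,1)=41990
t=20: g(20,-20)=1 g(20,-18)=20 g(20,-16)=190 g(20,-14)=1139 g(20,-12)=4825 g(20,-10)=15314 g(20,-8)=37620 g(20,-6)=72675 g(20,-4)=110466 g(20,-2)=129200 g(20,0)=107236 g(20,2)=41990
t=21: g(21,-21)=1 g(21,-19)=21 g(21,-17)=210 g(21,-15)=1329 g(21,-13)=5964 g(21,-11)=20139 g(21,-9)=52934 g(21,-7)=110295 g(21,-5)=183141 g(21,-3)=239666 g(21,-1)=236436 g(21,1)=149226
Paths never hitting 3: Σ_s g(21,s) = 999362
Paths hitting 3: 2^21 - 999362 = 1097790
P = 1097790/2097152 = 548895/1048576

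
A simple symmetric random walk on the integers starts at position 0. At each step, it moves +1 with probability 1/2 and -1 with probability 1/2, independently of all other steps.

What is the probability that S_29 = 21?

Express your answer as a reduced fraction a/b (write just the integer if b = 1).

Answer: 23751/536870912

Derivation:
To reach position 21 after 29 steps: need 25 steps of +1 and 4 of -1.
Favorable paths: C(29,25) = 23751
Total paths: 2^29 = 536870912
P = 23751/536870912 = 23751/536870912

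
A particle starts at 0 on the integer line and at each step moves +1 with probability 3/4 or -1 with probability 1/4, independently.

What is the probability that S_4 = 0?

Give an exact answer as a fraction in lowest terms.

Answer: 27/128

Derivation:
To be at 0 after 4 steps: need exactly 2 steps of +1 and 2 of -1.
Number of such sequences: C(4,2) = 6
Each has probability (3/4)^2 · (1/4)^2 = 9/256
P = 6 · 9/256 = 27/128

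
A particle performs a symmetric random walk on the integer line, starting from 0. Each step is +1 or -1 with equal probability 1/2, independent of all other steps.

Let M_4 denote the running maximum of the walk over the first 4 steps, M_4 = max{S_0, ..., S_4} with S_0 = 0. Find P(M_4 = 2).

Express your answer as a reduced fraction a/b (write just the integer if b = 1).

Let M_4 = max(S_0,...,S_4). Use the reflection principle: for j ≥ 1, #{paths with M_4 ≥ j} = #{S_4 ≥ j} + #{S_4 ≥ j+1}.
By reflection, #{M_4 ≥ 2} = #{S_4 ≥ 2} + #{S_4 ≥ 3} = 5 + 1 = 6.
#{M_4 ≥ 3} = #{S_4 ≥ 3} + #{S_4 ≥ 4} = 1 + 1 = 2.
#{M_4 = 2} = 6 - 2 = 4.
P(M_4 = 2) = 4/16 = 1/4

Answer: 1/4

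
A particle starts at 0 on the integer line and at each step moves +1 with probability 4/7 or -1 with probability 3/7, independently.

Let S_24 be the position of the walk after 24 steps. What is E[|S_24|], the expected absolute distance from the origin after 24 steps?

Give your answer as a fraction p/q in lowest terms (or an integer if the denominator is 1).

S_24 takes values m ≡ 0 (mod 2) with |m| ≤ 24; P(S_24=m) = C(24,(24+m)/2) · (4/7)^((24+m)/2) · (3/7)^((24-m)/2).
Distribution: P(S=-24)=282429536481/191581231380566414401, P(S=-22)=9037745167392/191581231380566414401, P(S=-20)=138578759233344/191581231380566414401, P(S=-18)=1354992312503808/191581231380566414401, P(S=-16)=1354992312503808/27368747340080916343, P(S=-14)=7226625666686976/27368747340080916343, P(S=-12)=30512419481567232/27368747340080916343, P(S=-10)=732298067557613568/191581231380566414401, P(S=-8)=2074844524746571776/191581231380566414401, P(S=-6)=4918149984584466432/191581231380566414401, P(S=-4)=9836299969168932864/191581231380566414401, P(S=-2)=2384557568283377664/27368747340080916343, P(S=0)=3444360931964878848/27368747340080916343, P(S=2)=4239213454726004736/27368747340080916343, P(S=4)=31087565334657368064/191581231380566414401, P(S=6)=27633391408584327168/191581231380566414401, P(S=8)=20725043556438245376/191581231380566414401, P(S=10)=13003948898157330432/191581231380566414401, P(S=12)=963255473937580032/27368747340080916343, P(S=14)=405581252184244224/27368747340080916343, P(S=16)=135193750728081408/27368747340080916343, P(S=18)=240344445738811392/191581231380566414401, P(S=20)=43698990134329344/191581231380566414401, P(S=22)=5066549580791808/191581231380566414401, P(S=24)=281474976710656/191581231380566414401
E[|S_24|] = Σ_m |m|·P(S_24=m) = 130867139837419775592/27368747340080916343

Answer: 130867139837419775592/27368747340080916343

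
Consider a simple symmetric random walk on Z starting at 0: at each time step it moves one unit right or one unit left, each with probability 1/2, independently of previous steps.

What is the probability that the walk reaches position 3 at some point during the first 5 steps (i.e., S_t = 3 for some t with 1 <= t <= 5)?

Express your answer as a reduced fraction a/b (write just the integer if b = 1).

Count via complement. Let g(t,s) = #length-t paths at position s with S_1..S_t all ≠ 3.
g(t,s) = g(t-1,s-1) + g(t-1,s+1) for s ≠ 3; g(t,3) = 0.
t=0: g(0,0)=1
t=1: g(1,-1)=1 g(1,1)=1
t=2: g(2,-2)=1 g(2,0)=2 g(2,2)=1
t=3: g(3,-3)=1 g(3,-1)=3 g(3,1)=3
t=4: g(4,-4)=1 g(4,-2)=4 g(4,0)=6 g(4,2)=3
t=5: g(5,-5)=1 g(5,-3)=5 g(5,-1)=10 g(5,1)=9
Paths never hitting 3: Σ_s g(5,s) = 25
Paths hitting 3: 2^5 - 25 = 7
P = 7/32 = 7/32

Answer: 7/32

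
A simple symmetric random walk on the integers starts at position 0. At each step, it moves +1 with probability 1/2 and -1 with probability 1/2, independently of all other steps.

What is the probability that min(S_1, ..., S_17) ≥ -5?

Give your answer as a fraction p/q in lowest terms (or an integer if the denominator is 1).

Answer: 28067/32768

Derivation:
Let f(t,s) = #length-t paths at position s with S_1..S_t all ≥ -5.
f(t,s) = f(t-1,s-1) + f(t-1,s+1) for s ≥ -5; f(t,s) = 0 for s < -5.
t=0: f(0,0)=1
t=1: f(1,-1)=1 f(1,1)=1
t=2: f(2,-2)=1 f(2,0)=2 f(2,2)=1
t=3: f(3,-3)=1 f(3,-1)=3 f(3,1)=3 f(3,3)=1
t=4: f(4,-4)=1 f(4,-2)=4 f(4,0)=6 f(4,2)=4 f(4,4)=1
t=5: f(5,-5)=1 f(5,-3)=5 f(5,-1)=10 f(5,1)=10 f(5,3)=5 f(5,5)=1
t=6: f(6,-4)=6 f(6,-2)=15 f(6,0)=20 f(6,2)=15 f(6,4)=6 f(6,6)=1
t=7: f(7,-5)=6 f(7,-3)=21 f(7,-1)=35 f(7,1)=35 f(7,3)=21 f(7,5)=7 f(7,7)=1
t=8: f(8,-4)=27 f(8,-2)=56 f(8,0)=70 f(8,2)=56 f(8,4)=28 f(8,6)=8 f(8,8)=1
t=9: f(9,-5)=27 f(9,-3)=83 f(9,-1)=126 f(9,1)=126 f(9,3)=84 f(9,5)=36 f(9,7)=9 f(9,9)=1
t=10: f(10,-4)=110 f(10,-2)=209 f(10,0)=252 f(10,2)=210 f(10,4)=120 f(10,6)=45 f(10,8)=10 f(10,10)=1
t=11: f(11,-5)=110 f(11,-3)=319 f(11,-1)=461 f(11,1)=462 f(11,3)=330 f(11,5)=165 f(11,7)=55 f(11,9)=11 f(11,11)=1
t=12: f(12,-4)=429 f(12,-2)=780 f(12,0)=923 f(12,2)=792 f(12,4)=495 f(12,6)=220 f(12,8)=66 f(12,10)=12 f(12,12)=1
t=13: f(13,-5)=429 f(13,-3)=1209 f(13,-1)=1703 f(13,1)=1715 f(13,3)=1287 f(13,5)=715 f(13,7)=286 f(13,9)=78 f(13,11)=13 f(13,13)=1
t=14: f(14,-4)=1638 f(14,-2)=2912 f(14,0)=3418 f(14,2)=3002 f(14,4)=2002 f(14,6)=1001 f(14,8)=364 f(14,10)=91 f(14,12)=14 f(14,14)=1
t=15: f(15,-5)=1638 f(15,-3)=4550 f(15,-1)=6330 f(15,1)=6420 f(15,3)=5004 f(15,5)=3003 f(15,7)=1365 f(15,9)=455 f(15,11)=105 f(15,13)=15 f(15,15)=1
t=16: f(16,-4)=6188 f(16,-2)=10880 f(16,0)=12750 f(16,2)=11424 f(16,4)=8007 f(16,6)=4368 f(16,8)=1820 f(16,10)=560 f(16,12)=120 f(16,14)=16 f(16,16)=1
t=17: f(17,-5)=6188 f(17,-3)=17068 f(17,-1)=23630 f(17,1)=24174 f(17,3)=19431 f(17,5)=12375 f(17,7)=6188 f(17,9)=2380 f(17,11)=680 f(17,13)=136 f(17,15)=17 f(17,17)=1
Σ_s f(17,s) = 112268
P = 112268/131072 = 28067/32768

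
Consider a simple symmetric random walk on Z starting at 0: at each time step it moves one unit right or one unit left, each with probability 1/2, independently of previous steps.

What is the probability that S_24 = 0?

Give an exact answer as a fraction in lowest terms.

To return to 0 after 24 steps: need exactly 12 steps of +1 and 12 of -1.
Favorable paths: C(24,12) = 2704156
Total paths: 2^24 = 16777216
P = 2704156/16777216 = 676039/4194304

Answer: 676039/4194304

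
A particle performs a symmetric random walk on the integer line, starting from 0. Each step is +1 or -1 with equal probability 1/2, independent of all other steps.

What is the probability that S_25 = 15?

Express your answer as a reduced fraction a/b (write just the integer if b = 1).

Answer: 26565/16777216

Derivation:
To reach position 15 after 25 steps: need 20 steps of +1 and 5 of -1.
Favorable paths: C(25,20) = 53130
Total paths: 2^25 = 33554432
P = 53130/33554432 = 26565/16777216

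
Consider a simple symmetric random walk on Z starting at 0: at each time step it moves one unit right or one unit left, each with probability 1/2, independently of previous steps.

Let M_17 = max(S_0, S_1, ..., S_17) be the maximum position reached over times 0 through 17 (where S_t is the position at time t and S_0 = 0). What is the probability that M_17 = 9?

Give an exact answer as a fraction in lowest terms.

Let M_17 = max(S_0,...,S_17). Use the reflection principle: for j ≥ 1, #{paths with M_17 ≥ j} = #{S_17 ≥ j} + #{S_17 ≥ j+1}.
By reflection, #{M_17 ≥ 9} = #{S_17 ≥ 9} + #{S_17 ≥ 10} = 3214 + 834 = 4048.
#{M_17 ≥ 10} = #{S_17 ≥ 10} + #{S_17 ≥ 11} = 834 + 834 = 1668.
#{M_17 = 9} = 4048 - 1668 = 2380.
P(M_17 = 9) = 2380/131072 = 595/32768

Answer: 595/32768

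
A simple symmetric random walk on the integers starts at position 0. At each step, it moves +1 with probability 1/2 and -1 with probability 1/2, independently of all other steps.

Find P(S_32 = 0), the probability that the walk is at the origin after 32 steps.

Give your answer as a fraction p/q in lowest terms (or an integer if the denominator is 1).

To return to 0 after 32 steps: need exactly 16 steps of +1 and 16 of -1.
Favorable paths: C(32,16) = 601080390
Total paths: 2^32 = 4294967296
P = 601080390/4294967296 = 300540195/2147483648

Answer: 300540195/2147483648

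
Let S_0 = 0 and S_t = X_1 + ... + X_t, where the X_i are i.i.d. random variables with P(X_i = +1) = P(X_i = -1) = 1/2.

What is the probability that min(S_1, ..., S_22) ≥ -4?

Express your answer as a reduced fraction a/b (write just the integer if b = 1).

Let f(t,s) = #length-t paths at position s with S_1..S_t all ≥ -4.
f(t,s) = f(t-1,s-1) + f(t-1,s+1) for s ≥ -4; f(t,s) = 0 for s < -4.
t=0: f(0,0)=1
t=1: f(1,-1)=1 f(1,1)=1
t=2: f(2,-2)=1 f(2,0)=2 f(2,2)=1
t=3: f(3,-3)=1 f(3,-1)=3 f(3,1)=3 f(3,3)=1
t=4: f(4,-4)=1 f(4,-2)=4 f(4,0)=6 f(4,2)=4 f(4,4)=1
t=5: f(5,-3)=5 f(5,-1)=10 f(5,1)=10 f(5,3)=5 f(5,5)=1
t=6: f(6,-4)=5 f(6,-2)=15 f(6,0)=20 f(6,2)=15 f(6,4)=6 f(6,6)=1
t=7: f(7,-3)=20 f(7,-1)=35 f(7,1)=35 f(7,3)=21 f(7,5)=7 f(7,7)=1
t=8: f(8,-4)=20 f(8,-2)=55 f(8,0)=70 f(8,2)=56 f(8,4)=28 f(8,6)=8 f(8,8)=1
t=9: f(9,-3)=75 f(9,-1)=125 f(9,1)=126 f(9,3)=84 f(9,5)=36 f(9,7)=9 f(9,9)=1
t=10: f(10,-4)=75 f(10,-2)=200 f(10,0)=251 f(10,2)=210 f(10,4)=120 f(10,6)=45 f(10,8)=10 f(10,10)=1
t=11: f(11,-3)=275 f(11,-1)=451 f(11,1)=461 f(11,3)=330 f(11,5)=165 f(11,7)=55 f(11,9)=11 f(11,11)=1
t=12: f(12,-4)=275 f(12,-2)=726 f(12,0)=912 f(12,2)=791 f(12,4)=495 f(12,6)=220 f(12,8)=66 f(12,10)=12 f(12,12)=1
t=13: f(13,-3)=1001 f(13,-1)=1638 f(13,1)=1703 f(13,3)=1286 f(13,5)=715 f(13,7)=286 f(13,9)=78 f(13,11)=13 f(13,13)=1
t=14: f(14,-4)=1001 f(14,-2)=2639 f(14,0)=3341 f(14,2)=2989 f(14,4)=2001 f(14,6)=1001 f(14,8)=364 f(14,10)=91 f(14,12)=14 f(14,14)=1
t=15: f(15,-3)=3640 f(15,-1)=5980 f(15,1)=6330 f(15,3)=4990 f(15,5)=3002 f(15,7)=1365 f(15,9)=455 f(15,11)=105 f(15,13)=15 f(15,15)=1
t=16: f(16,-4)=3640 f(16,-2)=9620 f(16,0)=12310 f(16,2)=11320 f(16,4)=7992 f(16,6)=4367 f(16,8)=1820 f(16,10)=560 f(16,12)=120 f(16,14)=16 f(16,16)=1
t=17: f(17,-3)=13260 f(17,-1)=21930 f(17,1)=23630 f(17,3)=19312 f(17,5)=12359 f(17,7)=6187 f(17,9)=2380 f(17,11)=680 f(17,13)=136 f(17,15)=17 f(17,17)=1
t=18: f(18,-4)=13260 f(18,-2)=35190 f(18,0)=45560 f(18,2)=42942 f(18,4)=31671 f(18,6)=18546 f(18,8)=8567 f(18,10)=3060 f(18,12)=816 f(18,14)=153 f(18,16)=18 f(18,18)=1
t=19: f(19,-3)=48450 f(19,-1)=80750 f(19,1)=88502 f(19,3)=74613 f(19,5)=50217 f(19,7)=27113 f(19,9)=11627 f(19,11)=3876 f(19,13)=969 f(19,15)=171 f(19,17)=19 f(19,19)=1
t=20: f(20,-4)=48450 f(20,-2)=129200 f(20,0)=169252 f(20,2)=163115 f(20,4)=124830 f(20,6)=77330 f(20,8)=38740 f(20,10)=15503 f(20,12)=4845 f(20,14)=1140 f(20,16)=190 f(20,18)=20 f(20,20)=1
t=21: f(21,-3)=177650 f(21,-1)=298452 f(21,1)=332367 f(21,3)=287945 f(21,5)=202160 f(21,7)=116070 f(21,9)=54243 f(21,11)=20348 f(21,13)=5985 f(21,15)=1330 f(21,17)=210 f(21,19)=21 f(21,21)=1
t=22: f(22,-4)=177650 f(22,-2)=476102 f(22,0)=630819 f(22,2)=620312 f(22,4)=490105 f(22,6)=318230 f(22,8)=170313 f(22,10)=74591 f(22,12)=26333 f(22,14)=7315 f(22,16)=1540 f(22,18)=231 f(22,20)=22 f(22,22)=1
Σ_s f(22,s) = 2993564
P = 2993564/4194304 = 748391/1048576

Answer: 748391/1048576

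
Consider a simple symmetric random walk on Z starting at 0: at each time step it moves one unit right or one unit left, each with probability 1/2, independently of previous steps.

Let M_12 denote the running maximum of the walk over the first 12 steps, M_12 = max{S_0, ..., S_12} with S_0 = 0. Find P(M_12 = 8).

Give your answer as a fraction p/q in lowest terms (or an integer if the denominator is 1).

Let M_12 = max(S_0,...,S_12). Use the reflection principle: for j ≥ 1, #{paths with M_12 ≥ j} = #{S_12 ≥ j} + #{S_12 ≥ j+1}.
By reflection, #{M_12 ≥ 8} = #{S_12 ≥ 8} + #{S_12 ≥ 9} = 79 + 13 = 92.
#{M_12 ≥ 9} = #{S_12 ≥ 9} + #{S_12 ≥ 10} = 13 + 13 = 26.
#{M_12 = 8} = 92 - 26 = 66.
P(M_12 = 8) = 66/4096 = 33/2048

Answer: 33/2048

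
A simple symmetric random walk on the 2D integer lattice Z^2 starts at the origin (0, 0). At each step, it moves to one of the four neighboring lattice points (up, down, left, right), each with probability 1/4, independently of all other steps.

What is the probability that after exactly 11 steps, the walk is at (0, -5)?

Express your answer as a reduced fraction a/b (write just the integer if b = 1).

Let h be the number of horizontal steps (so 11-h are vertical). To end at (0,-5) need (h+0)/2 right-steps and ((11-h)-5)/2 up-steps.
Sum over h with 0 ≤ h ≤ 6, h ≡ 0 (mod 2), 11-h ≡ 1 (mod 2):
h=0: C(11,0)·C(0,0)·C(11,3) = 1·1·165 = 165
h=2: C(11,2)·C(2,1)·C(9,2) = 55·2·36 = 3960
h=4: C(11,4)·C(4,2)·C(7,1) = 330·6·7 = 13860
h=6: C(11,6)·C(6,3)·C(5,0) = 462·20·1 = 9240
Total favorable: 27225
Total paths: 4^11 = 4194304
P = 27225/4194304 = 27225/4194304

Answer: 27225/4194304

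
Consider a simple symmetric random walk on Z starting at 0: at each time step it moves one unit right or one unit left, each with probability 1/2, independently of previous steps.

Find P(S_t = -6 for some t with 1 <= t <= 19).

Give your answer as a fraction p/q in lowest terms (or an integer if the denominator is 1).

Count via complement. Let g(t,s) = #length-t paths at position s with S_1..S_t all ≠ -6.
g(t,s) = g(t-1,s-1) + g(t-1,s+1) for s ≠ -6; g(t,-6) = 0.
t=0: g(0,0)=1
t=1: g(1,-1)=1 g(1,1)=1
t=2: g(2,-2)=1 g(2,0)=2 g(2,2)=1
t=3: g(3,-3)=1 g(3,-1)=3 g(3,1)=3 g(3,3)=1
t=4: g(4,-4)=1 g(4,-2)=4 g(4,0)=6 g(4,2)=4 g(4,4)=1
t=5: g(5,-5)=1 g(5,-3)=5 g(5,-1)=10 g(5,1)=10 g(5,3)=5 g(5,5)=1
t=6: g(6,-4)=6 g(6,-2)=15 g(6,0)=20 g(6,2)=15 g(6,4)=6 g(6,6)=1
t=7: g(7,-5)=6 g(7,-3)=21 g(7,-1)=35 g(7,1)=35 g(7,3)=21 g(7,5)=7 g(7,7)=1
t=8: g(8,-4)=27 g(8,-2)=56 g(8,0)=70 g(8,2)=56 g(8,4)=28 g(8,6)=8 g(8,8)=1
t=9: g(9,-5)=27 g(9,-3)=83 g(9,-1)=126 g(9,1)=126 g(9,3)=84 g(9,5)=36 g(9,7)=9 g(9,9)=1
t=10: g(10,-4)=110 g(10,-2)=209 g(10,0)=252 g(10,2)=210 g(10,4)=120 g(10,6)=45 g(10,8)=10 g(10,10)=1
t=11: g(11,-5)=110 g(11,-3)=319 g(11,-1)=461 g(11,1)=462 g(11,3)=330 g(11,5)=165 g(11,7)=55 g(11,9)=11 g(11,11)=1
t=12: g(12,-4)=429 g(12,-2)=780 g(12,0)=923 g(12,2)=792 g(12,4)=495 g(12,6)=220 g(12,8)=66 g(12,10)=12 g(12,12)=1
t=13: g(13,-5)=429 g(13,-3)=1209 g(13,-1)=1703 g(13,1)=1715 g(13,3)=1287 g(13,5)=715 g(13,7)=286 g(13,9)=78 g(13,11)=13 g(13,13)=1
t=14: g(14,-4)=1638 g(14,-2)=2912 g(14,0)=3418 g(14,2)=3002 g(14,4)=2002 g(14,6)=1001 g(14,8)=364 g(14,10)=91 g(14,12)=14 g(14,14)=1
t=15: g(15,-5)=1638 g(15,-3)=4550 g(15,-1)=6330 g(15,1)=6420 g(15,3)=5004 g(15,5)=3003 g(15,7)=1365 g(15,9)=455 g(15,11)=105 g(15,13)=15 g(15,15)=1
t=16: g(16,-4)=6188 g(16,-2)=10880 g(16,0)=12750 g(16,2)=11424 g(16,4)=8007 g(16,6)=4368 g(16,8)=1820 g(16,10)=560 g(16,12)=120 g(16,14)=16 g(16,16)=1
t=17: g(17,-5)=6188 g(17,-3)=17068 g(17,-1)=23630 g(17,1)=24174 g(17,3)=19431 g(17,5)=12375 g(17,7)=6188 g(17,9)=2380 g(17,11)=680 g(17,13)=136 g(17,15)=17 g(17,17)=1
t=18: g(18,-4)=23256 g(18,-2)=40698 g(18,0)=47804 g(18,2)=43605 g(18,4)=31806 g(18,6)=18563 g(18,8)=8568 g(18,10)=3060 g(18,12)=816 g(18,14)=153 g(18,16)=18 g(18,18)=1
t=19: g(19,-5)=23256 g(19,-3)=63954 g(19,-1)=88502 g(19,1)=91409 g(19,3)=75411 g(19,5)=50369 g(19,7)=27131 g(19,9)=11628 g(19,11)=3876 g(19,13)=969 g(19,15)=171 g(19,17)=19 g(19,19)=1
Paths never hitting -6: Σ_s g(19,s) = 436696
Paths hitting -6: 2^19 - 436696 = 87592
P = 87592/524288 = 10949/65536

Answer: 10949/65536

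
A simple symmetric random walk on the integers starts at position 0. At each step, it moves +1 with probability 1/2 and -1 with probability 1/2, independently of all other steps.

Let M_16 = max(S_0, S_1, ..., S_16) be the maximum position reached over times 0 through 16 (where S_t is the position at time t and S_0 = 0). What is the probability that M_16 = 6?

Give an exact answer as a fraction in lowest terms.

Let M_16 = max(S_0,...,S_16). Use the reflection principle: for j ≥ 1, #{paths with M_16 ≥ j} = #{S_16 ≥ j} + #{S_16 ≥ j+1}.
By reflection, #{M_16 ≥ 6} = #{S_16 ≥ 6} + #{S_16 ≥ 7} = 6885 + 2517 = 9402.
#{M_16 ≥ 7} = #{S_16 ≥ 7} + #{S_16 ≥ 8} = 2517 + 2517 = 5034.
#{M_16 = 6} = 9402 - 5034 = 4368.
P(M_16 = 6) = 4368/65536 = 273/4096

Answer: 273/4096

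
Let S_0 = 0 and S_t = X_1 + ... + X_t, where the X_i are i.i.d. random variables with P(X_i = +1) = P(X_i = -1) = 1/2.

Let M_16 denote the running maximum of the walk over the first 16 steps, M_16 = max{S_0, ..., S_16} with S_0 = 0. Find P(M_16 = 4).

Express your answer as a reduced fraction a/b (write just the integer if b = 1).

Let M_16 = max(S_0,...,S_16). Use the reflection principle: for j ≥ 1, #{paths with M_16 ≥ j} = #{S_16 ≥ j} + #{S_16 ≥ j+1}.
By reflection, #{M_16 ≥ 4} = #{S_16 ≥ 4} + #{S_16 ≥ 5} = 14893 + 6885 = 21778.
#{M_16 ≥ 5} = #{S_16 ≥ 5} + #{S_16 ≥ 6} = 6885 + 6885 = 13770.
#{M_16 = 4} = 21778 - 13770 = 8008.
P(M_16 = 4) = 8008/65536 = 1001/8192

Answer: 1001/8192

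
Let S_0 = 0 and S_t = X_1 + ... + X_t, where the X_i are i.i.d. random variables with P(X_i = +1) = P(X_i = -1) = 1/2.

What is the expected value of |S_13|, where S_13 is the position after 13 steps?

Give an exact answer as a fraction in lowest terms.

Answer: 3003/1024

Derivation:
S_13 takes values m ≡ 1 (mod 2) with |m| ≤ 13; P(S_13=m) = C(13,(13+m)/2)/2^13.
Total paths: 2^13 = 8192
Distribution: P(S=-13)=1/8192, P(S=-11)=13/8192, P(S=-9)=78/8192, P(S=-7)=286/8192, P(S=-5)=715/8192, P(S=-3)=1287/8192, P(S=-1)=1716/8192, P(S=1)=1716/8192, P(S=3)=1287/8192, P(S=5)=715/8192, P(S=7)=286/8192, P(S=9)=78/8192, P(S=11)=13/8192, P(S=13)=1/8192
E[|S_13|] = Σ_m |m|·P(S_13=m) = 24024/8192 = 3003/1024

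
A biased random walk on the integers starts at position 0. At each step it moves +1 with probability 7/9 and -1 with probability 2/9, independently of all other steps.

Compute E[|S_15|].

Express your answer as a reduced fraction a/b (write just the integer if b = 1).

Answer: 21245740107755/2541865828329

Derivation:
S_15 takes values m ≡ 1 (mod 2) with |m| ≤ 15; P(S_15=m) = C(15,(15+m)/2) · (7/9)^((15+m)/2) · (2/9)^((15-m)/2).
Distribution: P(S=-15)=32768/205891132094649, P(S=-13)=573440/68630377364883, P(S=-11)=14049280/68630377364883, P(S=-9)=639242240/205891132094649, P(S=-7)=2237347840/68630377364883, P(S=-5)=17227578368/68630377364883, P(S=-3)=301482621440/205891132094649, P(S=-1)=150741310720/22876792454961, P(S=1)=527594587520/22876792454961, P(S=3)=12926067394240/205891132094649, P(S=5)=9048247175968/68630377364883, P(S=7)=14394938689040/68630377364883, P(S=9)=50382285411640/205891132094649, P(S=11)=13564461456980/68630377364883, P(S=13)=6782230728490/68630377364883, P(S=15)=4747561509943/205891132094649
E[|S_15|] = Σ_m |m|·P(S_15=m) = 21245740107755/2541865828329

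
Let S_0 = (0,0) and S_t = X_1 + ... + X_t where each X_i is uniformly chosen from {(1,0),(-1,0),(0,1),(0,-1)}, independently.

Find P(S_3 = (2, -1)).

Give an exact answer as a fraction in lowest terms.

Answer: 3/64

Derivation:
Let h be the number of horizontal steps (so 3-h are vertical). To end at (2,-1) need (h+2)/2 right-steps and ((3-h)-1)/2 up-steps.
Sum over h with 2 ≤ h ≤ 2, h ≡ 0 (mod 2), 3-h ≡ 1 (mod 2):
h=2: C(3,2)·C(2,2)·C(1,0) = 3·1·1 = 3
Total favorable: 3
Total paths: 4^3 = 64
P = 3/64 = 3/64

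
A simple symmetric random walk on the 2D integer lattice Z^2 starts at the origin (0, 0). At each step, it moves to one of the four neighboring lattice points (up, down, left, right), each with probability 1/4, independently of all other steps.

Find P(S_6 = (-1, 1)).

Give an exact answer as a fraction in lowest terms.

Let h be the number of horizontal steps (so 6-h are vertical). To end at (-1,1) need (h-1)/2 right-steps and ((6-h)+1)/2 up-steps.
Sum over h with 1 ≤ h ≤ 5, h ≡ 1 (mod 2), 6-h ≡ 1 (mod 2):
h=1: C(6,1)·C(1,0)·C(5,3) = 6·1·10 = 60
h=3: C(6,3)·C(3,1)·C(3,2) = 20·3·3 = 180
h=5: C(6,5)·C(5,2)·C(1,1) = 6·10·1 = 60
Total favorable: 300
Total paths: 4^6 = 4096
P = 300/4096 = 75/1024

Answer: 75/1024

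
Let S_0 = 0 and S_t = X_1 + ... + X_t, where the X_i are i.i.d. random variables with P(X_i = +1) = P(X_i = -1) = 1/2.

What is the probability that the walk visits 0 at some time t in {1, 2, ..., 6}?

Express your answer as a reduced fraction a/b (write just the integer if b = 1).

Count via complement. Let g(t,s) = #length-t paths at position s with S_1..S_t all ≠ 0.
g(t,s) = g(t-1,s-1) + g(t-1,s+1) for s ≠ 0; g(t,0) = 0.
t=0: g(0,0)=1
t=1: g(1,-1)=1 g(1,1)=1
t=2: g(2,-2)=1 g(2,2)=1
t=3: g(3,-3)=1 g(3,-1)=1 g(3,1)=1 g(3,3)=1
t=4: g(4,-4)=1 g(4,-2)=2 g(4,2)=2 g(4,4)=1
t=5: g(5,-5)=1 g(5,-3)=3 g(5,-1)=2 g(5,1)=2 g(5,3)=3 g(5,5)=1
t=6: g(6,-6)=1 g(6,-4)=4 g(6,-2)=5 g(6,2)=5 g(6,4)=4 g(6,6)=1
Paths never hitting 0: Σ_s g(6,s) = 20
Paths hitting 0: 2^6 - 20 = 44
P = 44/64 = 11/16

Answer: 11/16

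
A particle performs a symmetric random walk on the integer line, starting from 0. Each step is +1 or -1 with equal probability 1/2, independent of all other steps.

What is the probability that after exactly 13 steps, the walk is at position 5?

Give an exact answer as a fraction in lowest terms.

Answer: 715/8192

Derivation:
To reach position 5 after 13 steps: need 9 steps of +1 and 4 of -1.
Favorable paths: C(13,9) = 715
Total paths: 2^13 = 8192
P = 715/8192 = 715/8192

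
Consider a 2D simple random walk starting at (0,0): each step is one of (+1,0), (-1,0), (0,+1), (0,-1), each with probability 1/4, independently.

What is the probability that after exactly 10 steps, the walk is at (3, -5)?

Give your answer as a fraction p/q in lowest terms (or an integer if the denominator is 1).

Answer: 525/262144

Derivation:
Let h be the number of horizontal steps (so 10-h are vertical). To end at (3,-5) need (h+3)/2 right-steps and ((10-h)-5)/2 up-steps.
Sum over h with 3 ≤ h ≤ 5, h ≡ 1 (mod 2), 10-h ≡ 1 (mod 2):
h=3: C(10,3)·C(3,3)·C(7,1) = 120·1·7 = 840
h=5: C(10,5)·C(5,4)·C(5,0) = 252·5·1 = 1260
Total favorable: 2100
Total paths: 4^10 = 1048576
P = 2100/1048576 = 525/262144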